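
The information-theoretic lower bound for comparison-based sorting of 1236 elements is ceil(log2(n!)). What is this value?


A binary decision tree of height h has at most 2^h leaves and needs at least n! of them, so h >= ceil(log2(n!)).
1236! is far too large to multiply out, so use Stirling's series:
  ln(n!) ~ n ln n - n + (1/2) ln(2 pi n) + 1/(12n)  (error below 1/(360 n^3), negligible here)
  ln(1236) = 7.1196356
  n ln n = 1236 * 7.1196356 = 8799.8696
  (1/2) ln(2 pi * 1236) = (1/2) ln(7766.0170) = 4.4788
  1/(12*1236) = 0.0001
  ln(1236!) ~ 8799.8696 - 1236 + 4.4788 + 0.0001 = 7568.3485
Convert to base 2: log2(1236!) = 7568.3485 / ln 2 = 7568.3485 / 0.69314718 = 10918.8189
ceil(10918.8189) = 10919


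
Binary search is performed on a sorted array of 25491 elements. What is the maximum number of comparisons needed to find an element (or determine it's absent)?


Binary search halves the search space each comparison:
  Step 1: search space = 25491 -> 12745
  Step 2: search space = 12745 -> 6372
  Step 3: search space = 6372 -> 3186
  Step 4: search space = 3186 -> 1593
  Step 5: search space = 1593 -> 796
  Step 6: search space = 796 -> 398
  Step 7: search space = 398 -> 199
  Step 8: search space = 199 -> 99
  Step 9: search space = 99 -> 49
  Step 10: search space = 49 -> 24
  Step 11: search space = 24 -> 12
  Step 12: search space = 12 -> 6
  Step 13: search space = 6 -> 3
  Step 14: search space = 3 -> 1
  Step 15: search space = 1 (final check)
Maximum comparisons = floor(log2(25491)) + 1 = 14 + 1 = 15


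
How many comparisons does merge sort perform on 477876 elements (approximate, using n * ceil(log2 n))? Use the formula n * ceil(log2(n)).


Recursion depth: ceil(log2(477876)) = 19
Each recursion level merges n = 477876 elements
Total = 477876 * 19 = 9079644


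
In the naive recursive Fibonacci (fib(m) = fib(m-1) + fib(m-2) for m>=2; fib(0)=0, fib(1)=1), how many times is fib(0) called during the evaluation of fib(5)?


Let N(m) = number of times fib(m) is called while evaluating fib(5).
N(5) = 1 (the initial call).
N(4) = 1 (only fib(5) calls it).
For 1 <= m <= 3: fib(m) is called by fib(m+1) and fib(m+2), so
  N(m) = N(m+1) + N(m+2).
fib(0) is called only by fib(2), so N(0) = N(2).
Walk down from m=5:
  N(5)=1, N(4)=1, N(3)=2, N(2)=3, N(1)=5, N(0)=N(2)=3
N(0) = 3


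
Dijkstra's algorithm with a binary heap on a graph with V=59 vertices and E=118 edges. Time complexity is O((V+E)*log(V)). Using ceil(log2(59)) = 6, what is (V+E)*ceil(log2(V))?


Dijkstra with a binary heap: each vertex is extracted once, each edge may relax once.
Each heap operation costs O(log V).
V + E = 59 + 118 = 177
ceil(log2(59)) = 6 (since 2^5 = 32 < 59 <= 64 = 2^6)
Total heap work = (V+E) * ceil(log2(V)) = 177 * 6 = 1062


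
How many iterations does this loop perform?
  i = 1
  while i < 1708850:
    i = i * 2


The loop variable doubles each iteration:
i = 1 -> 2 -> 4 -> 8 -> 16 -> 32 -> 64 -> 128 -> 256 -> 512 -> 1024 -> 2048 -> 4096 -> 8192 -> 16384 -> 32768 -> 65536 -> 131072 -> 262144 -> 524288 -> 1048576 -> 2097152 (stop, 2097152 >= 1708850)
Number of doublings = ceil(log2(1708850)) = 21


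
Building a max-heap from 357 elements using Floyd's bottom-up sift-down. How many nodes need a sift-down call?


In a heap of 357 elements (0-indexed array):
  Last element index: 356
  Parent of last element: floor((356 - 1) / 2) = 177
  Internal nodes: indices 0 to 177
  Count = floor(357/2) = 178


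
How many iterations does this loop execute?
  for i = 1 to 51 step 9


The loop variable i takes values starting at 1 and increments by 9 each iteration.
Sequence: i = 1, 10, 19, 28, 37, 46
The upper bound 51 is inclusive, so the count is floor((last - first) / step) + 1:
floor((51 - 1) / 9) + 1 = floor(50/9) + 1 = 5 + 1 = 6


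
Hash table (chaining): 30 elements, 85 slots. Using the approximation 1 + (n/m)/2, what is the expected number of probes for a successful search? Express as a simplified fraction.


Computing expected probes:
alpha = 30/85
= 1 + alpha/2
= 1 + 30/(2*85)
= (2*85 + 30) / (2*85)
= 200/170 = 20/17


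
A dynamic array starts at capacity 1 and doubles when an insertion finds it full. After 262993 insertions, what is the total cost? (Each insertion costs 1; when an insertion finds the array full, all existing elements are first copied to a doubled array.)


Insertion cost: 262993 (one per element)
Resizes occur just before inserting elements 2, 3, 5, 9, ...
Elements copied at each resize: 1 + 2 + 4 + 8 + 16 + 32 + 64 + 128 + 256 + 512 + 1024 + 2048 + 4096 + 8192 + 16384 + 32768 + 65536 + 131072 + 262144
Sum of copies = 524287 (geometric series: 2^k - 1)
Total = 262993 + 524287 = 787280


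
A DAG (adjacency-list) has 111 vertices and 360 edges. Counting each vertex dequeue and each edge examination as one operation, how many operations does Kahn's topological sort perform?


V = 111 (vertex processing)
E = 360 (edge processing)
V + E = 111 + 360 = 471


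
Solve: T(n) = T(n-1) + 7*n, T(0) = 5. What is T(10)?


Expanding the recurrence:
T(10) = T(9) + 7*10
       = T(8) + 7*9 + 7*10
       ...
       = T(0) + 7*(1 + 2 + ... + 10)
       = 5 + 7 * 10*11/2
       = 5 + 7 * 55
       = 5 + 385 = 390


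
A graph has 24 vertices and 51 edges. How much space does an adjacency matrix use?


Adjacency matrix: V x V grid of entries
Space = V^2 = 24^2 = 24 * 24 = 576


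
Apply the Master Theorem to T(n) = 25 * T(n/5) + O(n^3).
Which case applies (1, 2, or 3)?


The Master Theorem: T(n) = a*T(n/b) + O(n^c)
  a = 25, b = 5, c = 3
log_b(a) = log_5(25) = 2
Compare b^c with a: 5^3 = 125 > 25, so c > log_b(a).
Since c > log_b(a), Case 3 applies.
T(n) = O(n^3)
Master Theorem case = 3


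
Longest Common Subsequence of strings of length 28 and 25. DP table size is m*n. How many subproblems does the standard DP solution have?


DP table indexed by positions in both strings.
First string: 28 positions
Second string: 25 positions
Total = 28 * 25 = 700


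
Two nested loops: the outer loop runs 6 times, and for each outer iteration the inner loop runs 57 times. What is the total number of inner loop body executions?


Outer loop: 6 iterations
Inner loop: 57 iterations per outer iteration
Total = 6 * 57 = 342


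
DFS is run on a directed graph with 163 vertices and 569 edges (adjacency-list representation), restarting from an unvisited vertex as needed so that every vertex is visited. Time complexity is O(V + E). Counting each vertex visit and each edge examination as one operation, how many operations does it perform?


A full DFS traversal processes each vertex exactly once (push/pop on stack).
Each directed edge is examined once.
V = 163, E = 569
V + E = 732


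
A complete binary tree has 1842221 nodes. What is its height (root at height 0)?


In a complete binary tree, level k holds nodes 2^k .. 2^(k+1)-1 (1-indexed).
Height = floor(log2(n)) = floor(log2(1842221)) = 20
Check: 2^20 = 1048576 <= 1842221 < 2097152 = 2^21


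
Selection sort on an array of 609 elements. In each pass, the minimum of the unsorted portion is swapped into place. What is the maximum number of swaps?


Selection sort performs one swap per pass:
  Pass 1: find min in positions 0 to 608, swap with position 0
  Pass 2: find min in positions 1 to 608, swap with position 1
  Pass 3: find min in positions 2 to 608, swap with position 2
  Pass 4: find min in positions 3 to 608, swap with position 3
  Pass 5: find min in positions 4 to 608, swap with position 4
  ... (603 more passes)
Total passes (and swaps) = n - 1 = 609 - 1 = 608


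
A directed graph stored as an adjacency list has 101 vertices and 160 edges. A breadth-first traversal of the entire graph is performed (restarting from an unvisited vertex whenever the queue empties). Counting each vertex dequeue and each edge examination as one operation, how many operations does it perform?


A full BFS traversal dequeues each vertex once and examines each edge once.
Vertex visits: 101
Edge visits: 160
V + E = 101 + 160 = 261


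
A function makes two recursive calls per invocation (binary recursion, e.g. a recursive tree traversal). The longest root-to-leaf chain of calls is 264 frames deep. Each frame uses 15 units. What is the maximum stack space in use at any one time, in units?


Binary recursion: the two calls run one after the other, so only one root-to-leaf chain of frames is on the stack at a time.
Maximum depth (longest chain) = 264 frames
Each frame = 15 units
Max stack space = 264 * 15 = 3960


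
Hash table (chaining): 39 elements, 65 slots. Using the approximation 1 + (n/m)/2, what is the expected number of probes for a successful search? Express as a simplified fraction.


Computing expected probes:
alpha = 39/65
= 1 + alpha/2
= 1 + 39/(2*65)
= (2*65 + 39) / (2*65)
= 169/130 = 13/10


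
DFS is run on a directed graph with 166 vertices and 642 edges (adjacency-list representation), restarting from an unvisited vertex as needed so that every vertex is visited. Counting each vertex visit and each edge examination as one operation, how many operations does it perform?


A full DFS traversal processes each vertex exactly once (push/pop on stack).
Each directed edge is examined once.
V = 166, E = 642
V + E = 808


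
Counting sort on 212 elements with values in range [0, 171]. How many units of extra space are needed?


Output array size: 212 (to store sorted result)
Count array size: 172 (one slot per possible value, range 0 to 171)
Total extra space = 212 + 172 = 384


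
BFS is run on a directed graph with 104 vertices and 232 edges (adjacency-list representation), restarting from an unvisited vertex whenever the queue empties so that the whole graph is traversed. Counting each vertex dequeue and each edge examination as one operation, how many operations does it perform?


A full BFS traversal dequeues each vertex exactly once and examines each directed edge exactly once.
V = 104 (vertex processing cost)
E = 232 (edge examination cost)
Total operations proportional to V + E = 104 + 232 = 336


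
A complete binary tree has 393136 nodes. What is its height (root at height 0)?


In a complete binary tree, level k holds nodes 2^k .. 2^(k+1)-1 (1-indexed).
Height = floor(log2(n)) = floor(log2(393136)) = 18
Check: 2^18 = 262144 <= 393136 < 524288 = 2^19


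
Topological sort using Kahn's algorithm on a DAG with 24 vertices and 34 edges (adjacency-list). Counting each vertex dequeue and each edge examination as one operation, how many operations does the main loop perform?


Kahn's algorithm:
  1. Compute in-degrees: O(V + E)
  2. Process queue: each vertex dequeued once (O(V))
     each edge examined once (O(E))
Total = V + E = 24 + 34 = 58


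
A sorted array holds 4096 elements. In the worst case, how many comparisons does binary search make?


Halving sequence: 4096 -> 2048 -> 1024 -> 512 -> 256 -> 128 -> 64 -> 32 -> 16 -> 8 -> 4 -> 2 -> 1
Number of halvings = 12
Max comparisons = 12 + 1 = 13


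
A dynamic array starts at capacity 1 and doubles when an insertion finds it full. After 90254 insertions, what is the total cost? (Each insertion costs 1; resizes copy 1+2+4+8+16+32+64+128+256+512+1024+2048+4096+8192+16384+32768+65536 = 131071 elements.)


Insertion cost: 90254 (one per element)
Resizes occur just before inserting elements 2, 3, 5, 9, ...
Elements copied at each resize: 1 + 2 + 4 + 8 + 16 + 32 + 64 + 128 + 256 + 512 + 1024 + 2048 + 4096 + 8192 + 16384 + 32768 + 65536
Sum of copies = 131071 (geometric series: 2^k - 1)
Total = 90254 + 131071 = 221325


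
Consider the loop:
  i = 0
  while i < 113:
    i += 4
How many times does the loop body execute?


Starting at i = 0, each iteration adds 4.
Iterations until i >= 113:
  Iteration 1: i = 0 -> i = 4
  Iteration 2: i = 4 -> i = 8
  Iteration 3: i = 8 -> i = 12
  Iteration 4: i = 12 -> i = 16
  Iteration 5: i = 16 -> i = 20
  Iteration 6: i = 20 -> i = 24
  Iteration 7: i = 24 -> i = 28
  Iteration 8: i = 28 -> i = 32
  ... continuing ...
Total iterations = ceil(113/4) = 29


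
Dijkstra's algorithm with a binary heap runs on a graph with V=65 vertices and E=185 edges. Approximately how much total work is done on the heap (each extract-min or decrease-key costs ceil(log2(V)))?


Dijkstra with a binary heap: each vertex is extracted once, each edge may relax once.
Each heap operation costs O(log V).
V + E = 65 + 185 = 250
ceil(log2(65)) = 7 (since 2^6 = 64 < 65 <= 128 = 2^7)
Total heap work = (V+E) * ceil(log2(V)) = 250 * 7 = 1750


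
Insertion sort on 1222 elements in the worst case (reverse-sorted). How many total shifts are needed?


In the worst case (reverse-sorted), each element shifts past all previous:
  Element 1: 1 shifts
  Element 2: 2 shifts
  Element 3: 3 shifts
  Element 4: 4 shifts
  Element 5: 5 shifts
  ...
  Element 1221: 1221 shifts
Total = 1 + 2 + ... + 1221
= 1222*(1222-1)/2 = 746031


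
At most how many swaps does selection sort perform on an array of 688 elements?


Each of the 687 passes places one element in its final position.
Pass 1: swap minimum into position 0
Pass 2: swap minimum of remaining into position 1
...
Pass 687: last two elements, one swap
Maximum swaps = 688 - 1 = 687


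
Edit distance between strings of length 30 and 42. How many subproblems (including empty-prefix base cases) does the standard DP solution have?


The table includes base cases (empty prefixes).
Rows: (m+1) = 31
Columns: (n+1) = 43
Total = 31 * 43 = 1333


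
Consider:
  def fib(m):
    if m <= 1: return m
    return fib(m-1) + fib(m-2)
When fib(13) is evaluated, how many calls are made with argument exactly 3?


Let N(m) = number of times fib(m) is called while evaluating fib(13).
N(13) = 1 (the initial call).
N(12) = 1 (only fib(13) calls it).
For 1 <= m <= 11: fib(m) is called by fib(m+1) and fib(m+2), so
  N(m) = N(m+1) + N(m+2).
fib(0) is called only by fib(2), so N(0) = N(2).
Walk down from m=13:
  N(13)=1, N(12)=1, N(11)=2, N(10)=3, N(9)=5, N(8)=8, N(7)=13, N(6)=21, N(5)=34, N(4)=55, N(3)=89
N(3) = 89


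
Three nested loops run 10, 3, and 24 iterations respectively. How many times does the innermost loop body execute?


Loop 1 (outermost): 10 iterations
Loop 2 (middle): 3 iterations per outer
Loop 3 (innermost): 24 iterations per middle
Total = 10 * 3 * 24 = 720


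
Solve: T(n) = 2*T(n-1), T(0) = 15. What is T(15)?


Unrolling:
T(15) = 2*T(14) = 2^2*T(13) = ... = 2^15*T(0)
= 2^15 * 15
= 32768 * 15 = 491520


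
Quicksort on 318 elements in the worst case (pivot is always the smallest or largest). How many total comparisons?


In the worst case, each partition step picks the worst pivot:
  Partition 1: 317 comparisons (n-1 elements to compare)
  Partition 2: 316 comparisons
  Partition 3: 315 comparisons
  Partition 4: 314 comparisons
  Partition 5: 313 comparisons
  ...
  Last partition: 0 comparisons
Total = (n-1) + (n-2) + ... + 1 + 0 = n*(n-1)/2
= 318*317/2 = 50403


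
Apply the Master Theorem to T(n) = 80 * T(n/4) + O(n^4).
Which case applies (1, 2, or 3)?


The Master Theorem: T(n) = a*T(n/b) + O(n^c)
  a = 80, b = 4, c = 4
log_b(a) = log_4(80) ~ 3.161
Compare b^c with a: 4^4 = 256 > 80, so c > log_b(a).
Since c > log_b(a), Case 3 applies.
T(n) = O(n^4)
Master Theorem case = 3


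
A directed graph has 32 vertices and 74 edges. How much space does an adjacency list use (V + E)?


Adjacency list: one list head per vertex + one entry per edge
Vertex heads: 32
Edge entries: 74
Total = 32 + 74 = 106


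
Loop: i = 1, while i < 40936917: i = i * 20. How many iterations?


i multiplies by 20 each step:
i = 1 -> 20 -> 400 -> 8000 -> 160000 -> 3200000 -> 64000000 (stop)
Iterations = ceil(log_20(40936917)) = 6


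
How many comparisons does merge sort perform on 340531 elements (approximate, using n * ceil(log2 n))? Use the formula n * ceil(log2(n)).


Recursion depth: ceil(log2(340531)) = 19
Each recursion level merges n = 340531 elements
Total = 340531 * 19 = 6470089


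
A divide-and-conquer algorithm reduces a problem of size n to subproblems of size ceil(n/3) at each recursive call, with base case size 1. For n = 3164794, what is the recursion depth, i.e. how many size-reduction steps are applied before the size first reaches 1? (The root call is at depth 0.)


Each step divides the size by 3 (rounding up); after k steps the size is ceil(n/3^k), which equals 1 exactly when 3^k >= n.
So the depth is the smallest k with 3^k >= 3164794, i.e. ceil(log_3(3164794)).
3^13 = 1594323 < 3164794 <= 4782969 = 3^14
Recursion depth = 14


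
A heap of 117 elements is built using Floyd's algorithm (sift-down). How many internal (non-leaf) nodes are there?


Leaf nodes occupy roughly half the array.
Sift-down is called for each internal node, starting from the last one.
Internal nodes = floor(n/2) = floor(117/2) = 58


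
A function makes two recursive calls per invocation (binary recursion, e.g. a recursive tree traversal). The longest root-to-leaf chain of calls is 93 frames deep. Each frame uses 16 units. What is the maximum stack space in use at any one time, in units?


Binary recursion: the two calls run one after the other, so only one root-to-leaf chain of frames is on the stack at a time.
Maximum depth (longest chain) = 93 frames
Each frame = 16 units
Max stack space = 93 * 16 = 1488


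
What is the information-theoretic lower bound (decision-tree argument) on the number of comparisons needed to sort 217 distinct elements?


A binary decision tree of height h has at most 2^h leaves and needs at least n! of them, so h >= ceil(log2(n!)).
217! is far too large to multiply out, so use Stirling's series:
  ln(n!) ~ n ln n - n + (1/2) ln(2 pi n) + 1/(12n)  (error below 1/(360 n^3), negligible here)
  ln(217) = 5.3798974
  n ln n = 217 * 5.3798974 = 1167.4377
  (1/2) ln(2 pi * 217) = (1/2) ln(1363.4512) = 3.6089
  1/(12*217) = 0.0004
  ln(217!) ~ 1167.4377 - 217 + 3.6089 + 0.0004 = 954.0470
Convert to base 2: log2(217!) = 954.0470 / ln 2 = 954.0470 / 0.69314718 = 1376.3989
ceil(1376.3989) = 1377


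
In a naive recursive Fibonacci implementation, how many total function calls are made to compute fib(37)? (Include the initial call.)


Let C(m) = total calls to evaluate fib(m). Then C(0)=C(1)=1, and
C(m) = 1 + C(m-1) + C(m-2) for m >= 2.
Build the table (each entry = 1 + previous two):
  C(0) = 1
  C(1) = 1
  C(2) = 1 + 1 + 1 = 3
  C(3) = 1 + 3 + 1 = 5
  C(4) = 1 + 5 + 3 = 9
  C(5) = 1 + 9 + 5 = 15
  C(6) = 1 + 15 + 9 = 25
  C(7) = 1 + 25 + 15 = 41
  C(8) = 1 + 41 + 25 = 67
  C(9) = 1 + 67 + 41 = 109
  C(10) = 1 + 109 + 67 = 177
  C(11) = 1 + 177 + 109 = 287
  C(12) = 1 + 287 + 177 = 465
  C(13) = 1 + 465 + 287 = 753
  C(14) = 1 + 753 + 465 = 1219
  C(15) = 1 + 1219 + 753 = 1973
  C(16) = 1 + 1973 + 1219 = 3193
  C(17) = 1 + 3193 + 1973 = 5167
  C(18) = 1 + 5167 + 3193 = 8361
  C(19) = 1 + 8361 + 5167 = 13529
  C(20) = 1 + 13529 + 8361 = 21891
  C(21) = 1 + 21891 + 13529 = 35421
  C(22) = 1 + 35421 + 21891 = 57313
  C(23) = 1 + 57313 + 35421 = 92735
  C(24) = 1 + 92735 + 57313 = 150049
  C(25) = 1 + 150049 + 92735 = 242785
  C(26) = 1 + 242785 + 150049 = 392835
  C(27) = 1 + 392835 + 242785 = 635621
  C(28) = 1 + 635621 + 392835 = 1028457
  C(29) = 1 + 1028457 + 635621 = 1664079
  C(30) = 1 + 1664079 + 1028457 = 2692537
  C(31) = 1 + 2692537 + 1664079 = 4356617
  C(32) = 1 + 4356617 + 2692537 = 7049155
  C(33) = 1 + 7049155 + 4356617 = 11405773
  C(34) = 1 + 11405773 + 7049155 = 18454929
  C(35) = 1 + 18454929 + 11405773 = 29860703
  C(36) = 1 + 29860703 + 18454929 = 48315633
  C(37) = 1 + 48315633 + 29860703 = 78176337
Total calls for fib(37) = 78176337


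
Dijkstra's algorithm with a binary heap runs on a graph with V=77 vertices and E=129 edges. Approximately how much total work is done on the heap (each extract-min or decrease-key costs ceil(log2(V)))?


Dijkstra with a binary heap: each vertex is extracted once, each edge may relax once.
Each heap operation costs O(log V).
V + E = 77 + 129 = 206
ceil(log2(77)) = 7 (since 2^6 = 64 < 77 <= 128 = 2^7)
Total heap work = (V+E) * ceil(log2(V)) = 206 * 7 = 1442


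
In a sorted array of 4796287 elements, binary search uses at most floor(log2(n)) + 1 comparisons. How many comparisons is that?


Halving sequence: 4796287 -> 2398143 -> 1199071 -> 599535 -> 299767 -> 149883 -> 74941 -> 37470 -> 18735 -> 9367 -> 4683 -> 2341 -> 1170 -> 585 -> 292 -> 146 -> 73 -> 36 -> 18 -> 9 -> 4 -> 2 -> 1
Number of halvings = 22
Max comparisons = 22 + 1 = 23


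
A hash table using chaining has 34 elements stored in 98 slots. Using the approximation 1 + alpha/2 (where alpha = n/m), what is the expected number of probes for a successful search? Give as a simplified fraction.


Load factor alpha = n/m = 34/98
Expected probes = 1 + alpha/2 = 1 + 34/(2*98)
= 1 + 34/196
= 196/196 + 34/196
= 230/196
Simplify: 115/98


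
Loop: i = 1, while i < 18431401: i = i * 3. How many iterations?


i multiplies by 3 each step:
i = 1 -> 3 -> 9 -> 27 -> 81 -> 243 -> 729 -> 2187 -> 6561 -> 19683 -> 59049 -> 177147 -> 531441 -> 1594323 -> 4782969 -> 14348907 -> 43046721 (stop)
Iterations = ceil(log_3(18431401)) = 16


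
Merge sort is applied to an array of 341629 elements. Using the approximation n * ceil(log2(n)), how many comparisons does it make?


Merge sort divides the array into halves recursively.
Number of levels = ceil(log2(341629)) = 19
At each level, approximately n = 341629 comparisons are needed for merging.
Total comparisons ~ n * ceil(log2(n)) = 341629 * 19 = 6490951


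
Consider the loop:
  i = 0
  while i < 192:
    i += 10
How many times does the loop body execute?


Starting at i = 0, each iteration adds 10.
Iterations until i >= 192:
  Iteration 1: i = 0 -> i = 10
  Iteration 2: i = 10 -> i = 20
  Iteration 3: i = 20 -> i = 30
  Iteration 4: i = 30 -> i = 40
  Iteration 5: i = 40 -> i = 50
  Iteration 6: i = 50 -> i = 60
  Iteration 7: i = 60 -> i = 70
  Iteration 8: i = 70 -> i = 80
  ... continuing ...
Total iterations = ceil(192/10) = 20


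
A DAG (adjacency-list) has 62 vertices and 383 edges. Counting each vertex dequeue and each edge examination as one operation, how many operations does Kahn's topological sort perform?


V = 62 (vertex processing)
E = 383 (edge processing)
V + E = 62 + 383 = 445


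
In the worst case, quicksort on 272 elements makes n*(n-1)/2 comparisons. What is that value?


Sum of comparisons per partition:
271 + 270 + ... + 1 + 0
= 272 * (272 - 1) / 2
= 272 * 271 / 2
= 36856


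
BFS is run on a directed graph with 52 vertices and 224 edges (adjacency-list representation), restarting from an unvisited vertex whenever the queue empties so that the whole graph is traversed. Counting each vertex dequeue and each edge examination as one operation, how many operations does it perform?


A full BFS traversal dequeues each vertex exactly once and examines each directed edge exactly once.
V = 52 (vertex processing cost)
E = 224 (edge examination cost)
Total operations proportional to V + E = 52 + 224 = 276


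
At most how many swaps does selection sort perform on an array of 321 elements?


Each of the 320 passes places one element in its final position.
Pass 1: swap minimum into position 0
Pass 2: swap minimum of remaining into position 1
...
Pass 320: last two elements, one swap
Maximum swaps = 321 - 1 = 320


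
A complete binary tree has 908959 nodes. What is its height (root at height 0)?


In a complete binary tree, level k holds nodes 2^k .. 2^(k+1)-1 (1-indexed).
Height = floor(log2(n)) = floor(log2(908959)) = 19
Check: 2^19 = 524288 <= 908959 < 1048576 = 2^20


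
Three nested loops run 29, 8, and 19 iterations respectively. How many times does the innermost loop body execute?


Loop 1 (outermost): 29 iterations
Loop 2 (middle): 8 iterations per outer
Loop 3 (innermost): 19 iterations per middle
Total = 29 * 8 * 19 = 4408


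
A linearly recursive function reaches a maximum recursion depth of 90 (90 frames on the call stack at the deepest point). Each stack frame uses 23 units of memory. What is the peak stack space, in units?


Maximum recursion depth = 90 frames
Memory per frame = 23 units
Total stack space = depth * frame_size
= 90 * 23 = 2070


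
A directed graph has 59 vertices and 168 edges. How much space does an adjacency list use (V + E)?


Adjacency list: one list head per vertex + one entry per edge
Vertex heads: 59
Edge entries: 168
Total = 59 + 168 = 227


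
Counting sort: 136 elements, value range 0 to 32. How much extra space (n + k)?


n = 136 (output array)
k = 33 (count array for 33 distinct values)
Extra space = 136 + 33 = 169


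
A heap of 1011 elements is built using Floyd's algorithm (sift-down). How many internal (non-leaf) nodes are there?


Leaf nodes occupy roughly half the array.
Sift-down is called for each internal node, starting from the last one.
Internal nodes = floor(n/2) = floor(1011/2) = 505


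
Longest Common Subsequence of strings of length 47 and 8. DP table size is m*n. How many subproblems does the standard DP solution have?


DP table indexed by positions in both strings.
First string: 47 positions
Second string: 8 positions
Total = 47 * 8 = 376


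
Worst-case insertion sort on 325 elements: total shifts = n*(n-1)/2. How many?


Sum of shifts = 1 + 2 + 3 + ... + 324
= 325 * 324 / 2
= 105300 / 2
= 52650


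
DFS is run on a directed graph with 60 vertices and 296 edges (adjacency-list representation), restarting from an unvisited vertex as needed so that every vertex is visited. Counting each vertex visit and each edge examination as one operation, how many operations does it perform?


A full DFS traversal processes each vertex exactly once (push/pop on stack).
Each directed edge is examined once.
V = 60, E = 296
V + E = 356


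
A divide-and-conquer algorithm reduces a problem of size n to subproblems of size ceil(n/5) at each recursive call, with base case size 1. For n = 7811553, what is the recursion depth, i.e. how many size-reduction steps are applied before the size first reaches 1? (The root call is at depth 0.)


Each step divides the size by 5 (rounding up); after k steps the size is ceil(n/5^k), which equals 1 exactly when 5^k >= n.
So the depth is the smallest k with 5^k >= 7811553, i.e. ceil(log_5(7811553)).
5^9 = 1953125 < 7811553 <= 9765625 = 5^10
Recursion depth = 10


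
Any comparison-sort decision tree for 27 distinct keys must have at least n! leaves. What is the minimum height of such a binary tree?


A binary decision tree of height h has at most 2^h leaves and needs at least n! of them, so h >= ceil(log2(n!)).
Compute 27! as a running product:
  x2 = 2, x3 = 6, x4 = 24, x5 = 120
  x6 = 720, x7 = 5040, x8 = 40320, x9 = 362880
  x10 = 3628800, x11 = 39916800, x12 = 479001600, x13 = 6227020800
  x14 = 87178291200, x15 = 1307674368000, x16 = 20922789888000, x17 = 355687428096000
  x18 = 6402373705728000, x19 = 121645100408832000, x20 = 2432902008176640000, x21 = 51090942171709440000
  x22 = 1124000727777607680000, x23 = 25852016738884976640000, x24 = 620448401733239439360000, x25 = 15511210043330985984000000
  x26 = 403291461126605635584000000, x27 = 10888869450418352160768000000
27! = 10888869450418352160768000000
Bracket between powers of 2:
  2^93 = 9903520314283042199192993792 < 10888869450418352160768000000 <= 19807040628566084398385987584 = 2^94
So ceil(log2(27!)) = 94


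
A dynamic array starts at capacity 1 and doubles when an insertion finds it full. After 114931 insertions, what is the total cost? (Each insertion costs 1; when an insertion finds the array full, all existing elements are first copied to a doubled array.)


Insertion cost: 114931 (one per element)
Resizes occur just before inserting elements 2, 3, 5, 9, ...
Elements copied at each resize: 1 + 2 + 4 + 8 + 16 + 32 + 64 + 128 + 256 + 512 + 1024 + 2048 + 4096 + 8192 + 16384 + 32768 + 65536
Sum of copies = 131071 (geometric series: 2^k - 1)
Total = 114931 + 131071 = 246002


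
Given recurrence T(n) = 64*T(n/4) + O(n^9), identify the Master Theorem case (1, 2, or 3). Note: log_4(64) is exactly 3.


Master Theorem parameters: a=64, b=4, c=9
log_b(a) = 3
Compare b^c with a: 4^9 = 262144 > 64, so c > log_b(a).
Comparing c=9 vs log_b(a)=3:
9 > 3 => Case 3
Result: T(n) = O(n^9)
Master Theorem case = 3


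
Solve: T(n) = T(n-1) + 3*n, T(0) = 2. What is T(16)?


Expanding the recurrence:
T(16) = T(15) + 3*16
       = T(14) + 3*15 + 3*16
       ...
       = T(0) + 3*(1 + 2 + ... + 16)
       = 2 + 3 * 16*17/2
       = 2 + 3 * 136
       = 2 + 408 = 410


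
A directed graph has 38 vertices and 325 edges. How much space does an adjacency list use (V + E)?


Adjacency list: one list head per vertex + one entry per edge
Vertex heads: 38
Edge entries: 325
Total = 38 + 325 = 363


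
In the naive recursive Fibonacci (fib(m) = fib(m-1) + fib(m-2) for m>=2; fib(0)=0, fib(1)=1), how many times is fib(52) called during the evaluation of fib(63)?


Let N(m) = number of times fib(m) is called while evaluating fib(63).
N(63) = 1 (the initial call).
N(62) = 1 (only fib(63) calls it).
For 1 <= m <= 61: fib(m) is called by fib(m+1) and fib(m+2), so
  N(m) = N(m+1) + N(m+2).
fib(0) is called only by fib(2), so N(0) = N(2).
Walk down from m=63:
  N(63)=1, N(62)=1, N(61)=2, N(60)=3, N(59)=5, N(58)=8, N(57)=13, N(56)=21, N(55)=34, N(54)=55, N(53)=89, N(52)=144
N(52) = 144


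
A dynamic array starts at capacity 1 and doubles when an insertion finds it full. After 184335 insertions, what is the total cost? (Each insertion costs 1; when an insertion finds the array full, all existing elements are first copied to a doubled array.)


Insertion cost: 184335 (one per element)
Resizes occur just before inserting elements 2, 3, 5, 9, ...
Elements copied at each resize: 1 + 2 + 4 + 8 + 16 + 32 + 64 + 128 + 256 + 512 + 1024 + 2048 + 4096 + 8192 + 16384 + 32768 + 65536 + 131072
Sum of copies = 262143 (geometric series: 2^k - 1)
Total = 184335 + 262143 = 446478


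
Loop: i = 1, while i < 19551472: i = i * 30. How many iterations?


i multiplies by 30 each step:
i = 1 -> 30 -> 900 -> 27000 -> 810000 -> 24300000 (stop)
Iterations = ceil(log_30(19551472)) = 5


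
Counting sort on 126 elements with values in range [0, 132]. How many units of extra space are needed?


Output array size: 126 (to store sorted result)
Count array size: 133 (one slot per possible value, range 0 to 132)
Total extra space = 126 + 133 = 259


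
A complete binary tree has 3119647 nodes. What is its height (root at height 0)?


In a complete binary tree, level k holds nodes 2^k .. 2^(k+1)-1 (1-indexed).
Height = floor(log2(n)) = floor(log2(3119647)) = 21
Check: 2^21 = 2097152 <= 3119647 < 4194304 = 2^22


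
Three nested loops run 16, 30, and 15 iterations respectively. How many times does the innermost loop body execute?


Loop 1 (outermost): 16 iterations
Loop 2 (middle): 30 iterations per outer
Loop 3 (innermost): 15 iterations per middle
Total = 16 * 30 * 15 = 7200


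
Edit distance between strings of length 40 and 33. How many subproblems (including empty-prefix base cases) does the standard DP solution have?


The table includes base cases (empty prefixes).
Rows: (m+1) = 41
Columns: (n+1) = 34
Total = 41 * 34 = 1394


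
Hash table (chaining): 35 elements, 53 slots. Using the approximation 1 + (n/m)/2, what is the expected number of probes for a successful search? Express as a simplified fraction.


Computing expected probes:
alpha = 35/53
= 1 + alpha/2
= 1 + 35/(2*53)
= (2*53 + 35) / (2*53)
= 141/106


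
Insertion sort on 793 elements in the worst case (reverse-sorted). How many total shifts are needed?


In the worst case (reverse-sorted), each element shifts past all previous:
  Element 1: 1 shifts
  Element 2: 2 shifts
  Element 3: 3 shifts
  Element 4: 4 shifts
  Element 5: 5 shifts
  ...
  Element 792: 792 shifts
Total = 1 + 2 + ... + 792
= 793*(793-1)/2 = 314028


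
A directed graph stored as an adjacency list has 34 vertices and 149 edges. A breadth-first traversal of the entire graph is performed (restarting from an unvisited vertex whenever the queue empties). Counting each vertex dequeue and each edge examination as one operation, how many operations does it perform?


A full BFS traversal dequeues each vertex once and examines each edge once.
Vertex visits: 34
Edge visits: 149
V + E = 34 + 149 = 183


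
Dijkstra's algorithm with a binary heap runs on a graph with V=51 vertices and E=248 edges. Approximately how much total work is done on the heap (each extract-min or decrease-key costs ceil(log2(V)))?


Dijkstra with a binary heap: each vertex is extracted once, each edge may relax once.
Each heap operation costs O(log V).
V + E = 51 + 248 = 299
ceil(log2(51)) = 6 (since 2^5 = 32 < 51 <= 64 = 2^6)
Total heap work = (V+E) * ceil(log2(V)) = 299 * 6 = 1794


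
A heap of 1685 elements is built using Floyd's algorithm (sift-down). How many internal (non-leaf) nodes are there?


Leaf nodes occupy roughly half the array.
Sift-down is called for each internal node, starting from the last one.
Internal nodes = floor(n/2) = floor(1685/2) = 842


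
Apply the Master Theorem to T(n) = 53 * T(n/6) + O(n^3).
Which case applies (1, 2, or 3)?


The Master Theorem: T(n) = a*T(n/b) + O(n^c)
  a = 53, b = 6, c = 3
log_b(a) = log_6(53) ~ 2.216
Compare b^c with a: 6^3 = 216 > 53, so c > log_b(a).
Since c > log_b(a), Case 3 applies.
T(n) = O(n^3)
Master Theorem case = 3


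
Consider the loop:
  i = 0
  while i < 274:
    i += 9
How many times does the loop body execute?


Starting at i = 0, each iteration adds 9.
Iterations until i >= 274:
  Iteration 1: i = 0 -> i = 9
  Iteration 2: i = 9 -> i = 18
  Iteration 3: i = 18 -> i = 27
  Iteration 4: i = 27 -> i = 36
  Iteration 5: i = 36 -> i = 45
  Iteration 6: i = 45 -> i = 54
  Iteration 7: i = 54 -> i = 63
  Iteration 8: i = 63 -> i = 72
  ... continuing ...
Total iterations = ceil(274/9) = 31


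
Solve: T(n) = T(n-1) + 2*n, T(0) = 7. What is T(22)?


Expanding the recurrence:
T(22) = T(21) + 2*22
       = T(20) + 2*21 + 2*22
       ...
       = T(0) + 2*(1 + 2 + ... + 22)
       = 7 + 2 * 22*23/2
       = 7 + 2 * 253
       = 7 + 506 = 513


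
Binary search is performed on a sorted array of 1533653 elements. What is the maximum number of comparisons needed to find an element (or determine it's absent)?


Binary search halves the search space each comparison:
  Step 1: search space = 1533653 -> 766826
  Step 2: search space = 766826 -> 383413
  Step 3: search space = 383413 -> 191706
  Step 4: search space = 191706 -> 95853
  Step 5: search space = 95853 -> 47926
  Step 6: search space = 47926 -> 23963
  Step 7: search space = 23963 -> 11981
  Step 8: search space = 11981 -> 5990
  Step 9: search space = 5990 -> 2995
  Step 10: search space = 2995 -> 1497
  Step 11: search space = 1497 -> 748
  Step 12: search space = 748 -> 374
  Step 13: search space = 374 -> 187
  Step 14: search space = 187 -> 93
  Step 15: search space = 93 -> 46
  Step 16: search space = 46 -> 23
  Step 17: search space = 23 -> 11
  Step 18: search space = 11 -> 5
  Step 19: search space = 5 -> 2
  Step 20: search space = 2 -> 1
  Step 21: search space = 1 (final check)
Maximum comparisons = floor(log2(1533653)) + 1 = 20 + 1 = 21


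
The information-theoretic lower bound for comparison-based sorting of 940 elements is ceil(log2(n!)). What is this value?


A binary decision tree of height h has at most 2^h leaves and needs at least n! of them, so h >= ceil(log2(n!)).
940! is far too large to multiply out, so use Stirling's series:
  ln(n!) ~ n ln n - n + (1/2) ln(2 pi n) + 1/(12n)  (error below 1/(360 n^3), negligible here)
  ln(940) = 6.8458799
  n ln n = 940 * 6.8458799 = 6435.1271
  (1/2) ln(2 pi * 940) = (1/2) ln(5906.1942) = 4.3419
  1/(12*940) = 0.0001
  ln(940!) ~ 6435.1271 - 940 + 4.3419 + 0.0001 = 5499.4691
Convert to base 2: log2(940!) = 5499.4691 / ln 2 = 5499.4691 / 0.69314718 = 7934.0568
ceil(7934.0568) = 7935


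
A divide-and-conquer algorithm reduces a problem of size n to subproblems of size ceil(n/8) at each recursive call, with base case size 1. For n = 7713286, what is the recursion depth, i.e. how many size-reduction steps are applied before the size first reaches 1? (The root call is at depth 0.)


Each step divides the size by 8 (rounding up); after k steps the size is ceil(n/8^k), which equals 1 exactly when 8^k >= n.
So the depth is the smallest k with 8^k >= 7713286, i.e. ceil(log_8(7713286)).
8^7 = 2097152 < 7713286 <= 16777216 = 8^8
Recursion depth = 8


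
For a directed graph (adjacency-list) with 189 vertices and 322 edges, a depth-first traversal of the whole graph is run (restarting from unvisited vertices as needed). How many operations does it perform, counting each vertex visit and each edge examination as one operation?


A full DFS traversal visits each vertex once and examines each edge once.
V = 189
E = 322
Sum = 189 + 322 = 511


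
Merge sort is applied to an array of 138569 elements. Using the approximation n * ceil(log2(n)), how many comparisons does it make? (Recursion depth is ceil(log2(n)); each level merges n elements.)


Merge sort divides the array into halves recursively.
Number of levels = ceil(log2(138569)) = 18
At each level, approximately n = 138569 comparisons are needed for merging.
Total comparisons ~ n * ceil(log2(n)) = 138569 * 18 = 2494242


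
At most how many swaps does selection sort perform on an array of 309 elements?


Each of the 308 passes places one element in its final position.
Pass 1: swap minimum into position 0
Pass 2: swap minimum of remaining into position 1
...
Pass 308: last two elements, one swap
Maximum swaps = 309 - 1 = 308


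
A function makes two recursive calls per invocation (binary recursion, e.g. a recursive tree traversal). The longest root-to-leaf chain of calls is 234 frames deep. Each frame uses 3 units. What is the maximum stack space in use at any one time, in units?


Binary recursion: the two calls run one after the other, so only one root-to-leaf chain of frames is on the stack at a time.
Maximum depth (longest chain) = 234 frames
Each frame = 3 units
Max stack space = 234 * 3 = 702


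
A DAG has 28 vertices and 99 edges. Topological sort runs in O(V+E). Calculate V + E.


V = 28 (vertex processing)
E = 99 (edge processing)
V + E = 28 + 99 = 127


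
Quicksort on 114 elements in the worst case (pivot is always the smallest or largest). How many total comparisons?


In the worst case, each partition step picks the worst pivot:
  Partition 1: 113 comparisons (n-1 elements to compare)
  Partition 2: 112 comparisons
  Partition 3: 111 comparisons
  Partition 4: 110 comparisons
  Partition 5: 109 comparisons
  ...
  Last partition: 0 comparisons
Total = (n-1) + (n-2) + ... + 1 + 0 = n*(n-1)/2
= 114*113/2 = 6441


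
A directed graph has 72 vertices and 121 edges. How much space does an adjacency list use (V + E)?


Adjacency list: one list head per vertex + one entry per edge
Vertex heads: 72
Edge entries: 121
Total = 72 + 121 = 193


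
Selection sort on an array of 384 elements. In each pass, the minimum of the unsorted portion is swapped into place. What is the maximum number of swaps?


Selection sort performs one swap per pass:
  Pass 1: find min in positions 0 to 383, swap with position 0
  Pass 2: find min in positions 1 to 383, swap with position 1
  Pass 3: find min in positions 2 to 383, swap with position 2
  Pass 4: find min in positions 3 to 383, swap with position 3
  Pass 5: find min in positions 4 to 383, swap with position 4
  ... (378 more passes)
Total passes (and swaps) = n - 1 = 384 - 1 = 383


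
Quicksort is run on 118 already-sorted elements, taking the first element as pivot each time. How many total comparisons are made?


Sum of comparisons per partition:
117 + 116 + ... + 1 + 0
= 118 * (118 - 1) / 2
= 118 * 117 / 2
= 6903


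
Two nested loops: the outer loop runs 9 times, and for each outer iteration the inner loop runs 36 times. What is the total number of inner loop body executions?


Outer loop: 9 iterations
Inner loop: 36 iterations per outer iteration
Total = 9 * 36 = 324
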